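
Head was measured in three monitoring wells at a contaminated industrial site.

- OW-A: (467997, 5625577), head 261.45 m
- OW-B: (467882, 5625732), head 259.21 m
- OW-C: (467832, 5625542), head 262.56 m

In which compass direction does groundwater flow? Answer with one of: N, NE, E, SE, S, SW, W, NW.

N

With h = a·x + b·y + c and OW-A as origin, the differences give:
  (-115)·a + 155·b = -2.24
  (-165)·a + (-35)·b = +1.11
Eliminate b (×(-35) and ×155, subtract): 29600·a = -93.650 → a = ∂h/∂x = -0.003164
Back-substitute: b = ∂h/∂y = -0.01680.
Flow = −∇h = (+0.003164 east, +0.01680 north), which points north.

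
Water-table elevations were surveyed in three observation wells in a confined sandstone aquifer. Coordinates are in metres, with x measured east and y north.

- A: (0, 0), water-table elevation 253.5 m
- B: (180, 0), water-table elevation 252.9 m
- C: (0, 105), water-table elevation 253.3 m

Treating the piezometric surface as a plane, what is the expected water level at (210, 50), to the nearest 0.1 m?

252.7 m

∂h/∂x = (252.9 − 253.5) / (180 − 0) = -0.003333
∂h/∂y = (253.3 − 253.5) / (105 − 0) = -0.001905
h(210, 50) = 253.5 + (-0.003333)·(210) + (-0.001905)·(50) = 253.5 -0.700 -0.095 = 252.705 m.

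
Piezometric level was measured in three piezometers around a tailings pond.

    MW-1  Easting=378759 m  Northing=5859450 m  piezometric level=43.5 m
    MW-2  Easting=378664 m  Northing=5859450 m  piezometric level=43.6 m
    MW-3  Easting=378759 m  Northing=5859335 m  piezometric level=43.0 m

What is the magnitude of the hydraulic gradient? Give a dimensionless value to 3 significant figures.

∂h/∂x = (43.6 − 43.5) / (378664 − 378759) = -0.001053
∂h/∂y = (43.0 − 43.5) / (5859335 − 5859450) = +0.004348
|∇h| = √(-0.001053² + 0.004348²) = 0.004474

0.00447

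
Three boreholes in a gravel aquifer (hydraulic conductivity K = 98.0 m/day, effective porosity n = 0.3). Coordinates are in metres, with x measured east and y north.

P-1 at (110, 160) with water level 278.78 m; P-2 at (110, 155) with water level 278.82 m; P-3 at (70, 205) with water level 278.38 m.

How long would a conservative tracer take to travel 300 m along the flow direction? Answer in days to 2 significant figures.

With h = a·x + b·y + c and P-1 as origin, the differences give:
  0·a + (-5)·b = +0.04
  (-40)·a + 45·b = -0.40
Eliminate b (×45 and ×(-5), subtract): -200·a = -0.200 → a = ∂h/∂x = +0.0010000
Back-substitute: b = ∂h/∂y = -0.008000.
|∇h| = √(0.0010000² + -0.008000²) = 0.008062
Seepage velocity v = K·i/n = 98.0 × 0.008062 / 0.3 = 2.634 m/day.
t = 300 / 2.634 = 113.9 days.

110 days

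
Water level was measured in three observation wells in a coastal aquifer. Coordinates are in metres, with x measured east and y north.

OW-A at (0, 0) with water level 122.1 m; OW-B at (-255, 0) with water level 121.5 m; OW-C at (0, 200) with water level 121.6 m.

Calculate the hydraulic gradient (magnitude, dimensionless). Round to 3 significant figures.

0.00343

∂h/∂x = (121.5 − 122.1) / (-255 − 0) = +0.002353
∂h/∂y = (121.6 − 122.1) / (200 − 0) = -0.002500
|∇h| = √(0.002353² + -0.002500²) = 0.003433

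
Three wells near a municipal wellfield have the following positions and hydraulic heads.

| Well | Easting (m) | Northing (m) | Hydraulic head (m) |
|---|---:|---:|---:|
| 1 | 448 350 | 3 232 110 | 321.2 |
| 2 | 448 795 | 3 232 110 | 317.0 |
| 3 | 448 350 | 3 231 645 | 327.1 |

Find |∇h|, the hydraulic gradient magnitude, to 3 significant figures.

∂h/∂x = (317.0 − 321.2) / (448795 − 448350) = -0.009438
∂h/∂y = (327.1 − 321.2) / (3231645 − 3232110) = -0.01269
|∇h| = √(-0.009438² + -0.01269²) = 0.01581

0.0158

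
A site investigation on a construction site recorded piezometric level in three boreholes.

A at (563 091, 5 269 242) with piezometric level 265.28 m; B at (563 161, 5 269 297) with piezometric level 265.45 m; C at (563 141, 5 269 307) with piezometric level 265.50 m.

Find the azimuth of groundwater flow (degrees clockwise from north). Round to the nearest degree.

171°

Taking A as reference: B−A = (70, 55, +0.17); C−A = (50, 65, +0.22).
Solve a·Δx + b·Δy = Δh: det = 70·65 − 50·55 = 1800.
∂h/∂x = [(+0.17)·65 − (+0.22)·55] / 1800 = -0.0005833
∂h/∂y = [70·(+0.22) − 50·(+0.17)] / 1800 = +0.003833
Flow direction (−∇h) has components (+0.0005833 E, -0.003833 N).
Azimuth = atan2(E, N) = atan2(+0.0005833, -0.003833) = 171.3° ≈ 171°.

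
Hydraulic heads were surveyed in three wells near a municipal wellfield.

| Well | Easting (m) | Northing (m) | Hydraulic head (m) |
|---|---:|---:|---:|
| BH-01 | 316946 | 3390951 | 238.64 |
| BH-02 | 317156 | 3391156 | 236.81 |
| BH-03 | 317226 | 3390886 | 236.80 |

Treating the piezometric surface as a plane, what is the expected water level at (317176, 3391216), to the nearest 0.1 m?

Three-point gradient (reference BH-01): Δ to BH-02 = (210, 205, -1.83), Δ to BH-03 = (280, -65, -1.84).
∂h/∂x = -0.006983, ∂h/∂y = -0.001773 (det = -71050).
h(317176, 3391216) = 238.64 + (-0.006983)·(230) + (-0.001773)·(265) = 238.64 -1.606 -0.470 = 236.564 m.

236.6 m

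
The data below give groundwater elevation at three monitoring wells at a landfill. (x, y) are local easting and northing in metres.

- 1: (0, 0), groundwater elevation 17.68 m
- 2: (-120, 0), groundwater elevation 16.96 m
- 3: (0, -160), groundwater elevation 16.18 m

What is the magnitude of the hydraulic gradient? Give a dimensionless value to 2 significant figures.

∂h/∂x = (16.96 − 17.68) / (-120 − 0) = +0.006000
∂h/∂y = (16.18 − 17.68) / (-160 − 0) = +0.009375
|∇h| = √(0.006000² + 0.009375²) = 0.01113

0.011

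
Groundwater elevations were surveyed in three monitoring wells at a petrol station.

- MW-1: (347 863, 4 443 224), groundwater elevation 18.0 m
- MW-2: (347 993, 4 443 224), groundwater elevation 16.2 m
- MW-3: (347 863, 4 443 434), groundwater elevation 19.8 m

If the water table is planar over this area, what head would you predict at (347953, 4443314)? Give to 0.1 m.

∂h/∂x = (16.2 − 18.0) / (347993 − 347863) = -0.01385
∂h/∂y = (19.8 − 18.0) / (4443434 − 4443224) = +0.008571
h(347953, 4443314) = 18.0 + (-0.01385)·(90) + (+0.008571)·(90) = 18.0 -1.246 +0.771 = 17.525 m.

17.5 m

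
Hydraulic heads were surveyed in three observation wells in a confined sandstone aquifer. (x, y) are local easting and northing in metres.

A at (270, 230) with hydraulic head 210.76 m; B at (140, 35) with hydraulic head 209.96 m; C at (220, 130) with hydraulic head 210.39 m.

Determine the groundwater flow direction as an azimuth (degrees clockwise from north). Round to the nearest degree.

With h = a·x + b·y + c and A as origin, the differences give:
  (-130)·a + (-195)·b = -0.80
  (-50)·a + (-100)·b = -0.37
Eliminate b (×(-100) and ×(-195), subtract): 3250·a = 7.850 → a = ∂h/∂x = +0.002415
Back-substitute: b = ∂h/∂y = +0.002492.
Flow direction (−∇h) has components (-0.002415 E, -0.002492 N).
Azimuth = atan2(E, N) = atan2(-0.002415, -0.002492) = 224.1° ≈ 224°.

224°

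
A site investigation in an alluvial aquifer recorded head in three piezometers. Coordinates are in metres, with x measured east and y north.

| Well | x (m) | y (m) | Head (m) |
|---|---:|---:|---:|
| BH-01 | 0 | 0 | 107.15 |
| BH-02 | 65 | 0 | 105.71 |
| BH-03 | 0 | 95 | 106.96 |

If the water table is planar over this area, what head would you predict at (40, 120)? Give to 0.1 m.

∂h/∂x = (105.71 − 107.15) / (65 − 0) = -0.02215
∂h/∂y = (106.96 − 107.15) / (95 − 0) = -0.002000
h(40, 120) = 107.15 + (-0.02215)·(40) + (-0.002000)·(120) = 107.15 -0.886 -0.240 = 106.024 m.

106.0 m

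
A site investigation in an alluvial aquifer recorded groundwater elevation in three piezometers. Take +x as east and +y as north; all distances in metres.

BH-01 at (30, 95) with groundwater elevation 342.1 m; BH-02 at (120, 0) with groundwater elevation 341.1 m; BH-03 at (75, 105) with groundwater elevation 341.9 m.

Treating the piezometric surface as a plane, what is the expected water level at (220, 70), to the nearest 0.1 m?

340.9 m

Taking BH-01 as reference: BH-02−BH-01 = (90, -95, -1.0); BH-03−BH-01 = (45, 10, -0.2).
Solve a·Δx + b·Δy = Δh: det = 90·10 − 45·(-95) = 5175.
∂h/∂x = [(-1.0)·10 − (-0.2)·(-95)] / 5175 = -0.005604
∂h/∂y = [90·(-0.2) − 45·(-1.0)] / 5175 = +0.005217
h(220, 70) = 342.1 + (-0.005604)·(190) + (+0.005217)·(-25) = 342.1 -1.065 -0.130 = 340.905 m.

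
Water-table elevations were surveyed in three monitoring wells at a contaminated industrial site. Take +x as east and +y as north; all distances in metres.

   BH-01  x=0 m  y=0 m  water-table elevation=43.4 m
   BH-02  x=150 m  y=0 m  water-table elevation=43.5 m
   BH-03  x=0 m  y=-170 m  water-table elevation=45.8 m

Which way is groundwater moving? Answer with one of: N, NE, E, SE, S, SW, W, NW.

N

∂h/∂x = (43.5 − 43.4) / (150 − 0) = +0.0006667
∂h/∂y = (45.8 − 43.4) / (-170 − 0) = -0.01412
Flow = −∇h = (-0.0006667 east, +0.01412 north), which points north.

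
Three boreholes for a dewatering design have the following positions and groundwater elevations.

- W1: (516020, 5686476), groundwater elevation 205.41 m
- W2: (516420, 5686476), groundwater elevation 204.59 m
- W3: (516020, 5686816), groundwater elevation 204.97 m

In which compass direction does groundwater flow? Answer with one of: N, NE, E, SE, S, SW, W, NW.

∂h/∂x = (204.59 − 205.41) / (516420 − 516020) = -0.002050
∂h/∂y = (204.97 − 205.41) / (5686816 − 5686476) = -0.001294
Flow = −∇h = (+0.002050 east, +0.001294 north), which points northeast.

NE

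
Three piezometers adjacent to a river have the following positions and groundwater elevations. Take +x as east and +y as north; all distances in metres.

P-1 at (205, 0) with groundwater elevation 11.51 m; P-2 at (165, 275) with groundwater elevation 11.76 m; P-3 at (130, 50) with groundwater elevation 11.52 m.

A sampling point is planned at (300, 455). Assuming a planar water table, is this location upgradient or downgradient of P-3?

upgradient

With h = a·x + b·y + c and P-1 as origin, the differences give:
  (-40)·a + 275·b = +0.25
  (-75)·a + 50·b = +0.01
Eliminate b (×50 and ×275, subtract): 18625·a = 9.750 → a = ∂h/∂x = +0.0005235
Back-substitute: b = ∂h/∂y = +0.0009852.
Head at (300, 455) = 11.51 + (+0.0005235)·(95) + (+0.0009852)·(455) = 12.01 m.
That is higher than the 11.52 m at P-3, so the point is upgradient.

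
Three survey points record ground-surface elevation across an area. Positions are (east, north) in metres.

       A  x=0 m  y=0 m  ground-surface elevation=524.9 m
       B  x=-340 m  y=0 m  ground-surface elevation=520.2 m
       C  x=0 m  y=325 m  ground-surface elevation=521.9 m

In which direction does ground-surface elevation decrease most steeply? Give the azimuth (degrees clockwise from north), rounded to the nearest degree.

304°

∂z/∂x = (520.2 − 524.9) / (-340 − 0) = +0.01382
∂z/∂y = (521.9 − 524.9) / (325 − 0) = -0.009231
Steepest decrease is along −∇f: components (-0.01382 E, +0.009231 N).
Azimuth = atan2(-0.01382, +0.009231) = 303.7° ≈ 304°.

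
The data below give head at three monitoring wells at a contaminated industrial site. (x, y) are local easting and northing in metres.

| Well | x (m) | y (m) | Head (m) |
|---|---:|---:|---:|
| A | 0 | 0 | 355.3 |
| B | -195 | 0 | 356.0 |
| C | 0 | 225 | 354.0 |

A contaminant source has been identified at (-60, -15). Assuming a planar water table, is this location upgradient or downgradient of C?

∂h/∂x = (356.0 − 355.3) / (-195 − 0) = -0.003590
∂h/∂y = (354.0 − 355.3) / (225 − 0) = -0.005778
Head at (-60, -15) = 355.3 + (-0.003590)·(-60) + (-0.005778)·(-15) = 355.60 m.
That is higher than the 354.0 m at C, so the point is upgradient.

upgradient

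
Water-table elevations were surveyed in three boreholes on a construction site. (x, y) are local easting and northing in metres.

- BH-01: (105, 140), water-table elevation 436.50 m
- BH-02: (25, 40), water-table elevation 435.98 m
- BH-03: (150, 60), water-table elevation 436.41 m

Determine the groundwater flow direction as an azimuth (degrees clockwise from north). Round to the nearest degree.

227°

Differences from BH-01: to BH-02 (Δx, Δy, Δh) = (-80, -100, -0.52); to BH-03 = (45, -80, -0.09).
Solve a·Δx + b·Δy = Δh: det = (-80)·(-80) − 45·(-100) = 10900.
∂h/∂x = [(-0.52)·(-80) − (-0.09)·(-100)] / 10900 = +0.002991
∂h/∂y = [(-80)·(-0.09) − 45·(-0.52)] / 10900 = +0.002807
Flow direction (−∇h) has components (-0.002991 E, -0.002807 N).
Azimuth = atan2(E, N) = atan2(-0.002991, -0.002807) = 226.8° ≈ 227°.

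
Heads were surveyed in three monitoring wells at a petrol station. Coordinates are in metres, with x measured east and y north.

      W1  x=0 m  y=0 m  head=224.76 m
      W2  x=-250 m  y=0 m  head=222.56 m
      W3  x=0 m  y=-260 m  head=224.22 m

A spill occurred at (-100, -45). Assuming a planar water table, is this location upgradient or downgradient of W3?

downgradient

∂h/∂x = (222.56 − 224.76) / (-250 − 0) = +0.008800
∂h/∂y = (224.22 − 224.76) / (-260 − 0) = +0.002077
Head at (-100, -45) = 224.76 + (+0.008800)·(-100) + (+0.002077)·(-45) = 223.79 m.
That is lower than the 224.22 m at W3, so the point is downgradient.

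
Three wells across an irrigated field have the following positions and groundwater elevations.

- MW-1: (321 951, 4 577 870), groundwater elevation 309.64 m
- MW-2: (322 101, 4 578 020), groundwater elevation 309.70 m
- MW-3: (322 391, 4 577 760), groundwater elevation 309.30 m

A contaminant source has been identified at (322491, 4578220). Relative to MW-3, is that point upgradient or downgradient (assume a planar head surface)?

With h = a·x + b·y + c and MW-1 as origin, the differences give:
  150·a + 150·b = +0.06
  440·a + (-110)·b = -0.34
Eliminate b (×(-110) and ×150, subtract): -82500·a = 44.400 → a = ∂h/∂x = -0.0005382
Back-substitute: b = ∂h/∂y = +0.0009382.
Head at (322491, 4578220) = 309.64 + (-0.0005382)·(540) + (+0.0009382)·(350) = 309.68 m.
That is higher than the 309.30 m at MW-3, so the point is upgradient.

upgradient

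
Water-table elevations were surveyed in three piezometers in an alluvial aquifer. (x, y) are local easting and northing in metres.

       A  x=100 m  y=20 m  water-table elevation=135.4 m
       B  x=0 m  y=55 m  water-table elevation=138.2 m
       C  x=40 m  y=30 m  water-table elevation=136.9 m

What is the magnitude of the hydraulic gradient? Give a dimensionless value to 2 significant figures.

0.028

With h = a·x + b·y + c and A as origin, the differences give:
  (-100)·a + 35·b = +2.8
  (-60)·a + 10·b = +1.5
Eliminate b (×10 and ×35, subtract): 1100·a = -24.50 → a = ∂h/∂x = -0.02227
Back-substitute: b = ∂h/∂y = +0.01636.
|∇h| = √(-0.02227² + 0.01636²) = 0.02763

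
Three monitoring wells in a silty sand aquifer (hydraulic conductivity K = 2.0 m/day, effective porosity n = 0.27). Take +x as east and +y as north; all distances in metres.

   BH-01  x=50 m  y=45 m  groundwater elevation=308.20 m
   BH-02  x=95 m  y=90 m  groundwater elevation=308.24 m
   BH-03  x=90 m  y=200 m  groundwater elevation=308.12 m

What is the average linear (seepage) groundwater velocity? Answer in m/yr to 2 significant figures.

Three-point gradient (reference BH-01): Δ to BH-02 = (45, 45, +0.04), Δ to BH-03 = (40, 155, -0.08).
∂h/∂x = +0.001894, ∂h/∂y = -0.001005 (det = 5175).
|∇h| = √(0.001894² + -0.001005²) = 0.002144
Seepage velocity v = K·i/n = 2.0 × 0.002144 / 0.27 = 0.01588 m/day = 5.8 m/yr.

5.8 m/yr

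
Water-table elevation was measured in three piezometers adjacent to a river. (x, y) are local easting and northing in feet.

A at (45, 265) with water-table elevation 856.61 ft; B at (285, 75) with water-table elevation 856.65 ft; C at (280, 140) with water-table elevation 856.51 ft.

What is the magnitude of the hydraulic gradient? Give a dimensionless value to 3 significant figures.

Taking A as reference: B−A = (240, -190, +0.04); C−A = (235, -125, -0.10).
Determinant of the coordinate differences = 240·(-125) − 235·(-190) = 14650.
∂h/∂x = [(+0.04)·(-125) − (-0.10)·(-190)] / 14650 = -0.001638
∂h/∂y = [240·(-0.10) − 235·(+0.04)] / 14650 = -0.002280
|∇h| = √(-0.001638² + -0.002280²) = 0.002807

0.00281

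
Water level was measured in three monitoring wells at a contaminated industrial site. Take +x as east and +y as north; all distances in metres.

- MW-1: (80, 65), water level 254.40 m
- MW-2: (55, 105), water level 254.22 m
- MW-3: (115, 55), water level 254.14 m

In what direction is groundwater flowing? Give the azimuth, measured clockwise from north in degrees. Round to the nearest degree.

Differences from MW-1: to MW-2 (Δx, Δy, Δh) = (-25, 40, -0.18); to MW-3 = (35, -10, -0.26).
Determinant of the coordinate differences = (-25)·(-10) − 35·40 = -1150.
∂h/∂x = [(-0.18)·(-10) − (-0.26)·40] / -1150 = -0.01061
∂h/∂y = [(-25)·(-0.26) − 35·(-0.18)] / -1150 = -0.01113
Flow direction (−∇h) has components (+0.01061 E, +0.01113 N).
Azimuth = atan2(E, N) = atan2(+0.01061, +0.01113) = 43.6° ≈ 044°.

044°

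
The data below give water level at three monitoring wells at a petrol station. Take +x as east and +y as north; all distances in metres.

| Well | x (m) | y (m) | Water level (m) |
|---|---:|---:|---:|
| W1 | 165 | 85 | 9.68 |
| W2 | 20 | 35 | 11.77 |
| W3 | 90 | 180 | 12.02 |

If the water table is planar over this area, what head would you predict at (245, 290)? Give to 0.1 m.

Taking W1 as reference: W2−W1 = (-145, -50, +2.09); W3−W1 = (-75, 95, +2.34).
Determinant of the coordinate differences = (-145)·95 − (-75)·(-50) = -17525.
∂h/∂x = [(+2.09)·95 − (+2.34)·(-50)] / -17525 = -0.01801
∂h/∂y = [(-145)·(+2.34) − (-75)·(+2.09)] / -17525 = +0.01042
h(245, 290) = 9.68 + (-0.01801)·(80) + (+0.01042)·(205) = 9.68 -1.440 +2.135 = 10.375 m.

10.4 m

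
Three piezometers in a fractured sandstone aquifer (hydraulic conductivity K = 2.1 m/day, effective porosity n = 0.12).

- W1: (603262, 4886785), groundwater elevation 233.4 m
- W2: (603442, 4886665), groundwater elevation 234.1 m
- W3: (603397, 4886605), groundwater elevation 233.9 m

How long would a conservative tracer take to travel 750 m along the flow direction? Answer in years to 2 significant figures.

29 years

Taking W1 as reference: W2−W1 = (180, -120, +0.7); W3−W1 = (135, -180, +0.5).
Determinant of the coordinate differences = 180·(-180) − 135·(-120) = -16200.
∂h/∂x = [(+0.7)·(-180) − (+0.5)·(-120)] / -16200 = +0.004074
∂h/∂y = [180·(+0.5) − 135·(+0.7)] / -16200 = +0.0002778
|∇h| = √(0.004074² + 0.0002778²) = 0.004083
Seepage velocity v = K·i/n = 2.1 × 0.004083 / 0.12 = 0.07145 m/day.
t = 750 / 0.07145 = 1.05e+04 days = 28.7 years.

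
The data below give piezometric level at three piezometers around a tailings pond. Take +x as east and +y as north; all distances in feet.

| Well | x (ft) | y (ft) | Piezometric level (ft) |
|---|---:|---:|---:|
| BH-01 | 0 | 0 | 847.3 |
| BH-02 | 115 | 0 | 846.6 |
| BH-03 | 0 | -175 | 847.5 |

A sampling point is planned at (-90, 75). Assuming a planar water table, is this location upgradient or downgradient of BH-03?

upgradient

∂h/∂x = (846.6 − 847.3) / (115 − 0) = -0.006087
∂h/∂y = (847.5 − 847.3) / (-175 − 0) = -0.001143
Head at (-90, 75) = 847.3 + (-0.006087)·(-90) + (-0.001143)·(75) = 847.76 ft.
That is higher than the 847.5 ft at BH-03, so the point is upgradient.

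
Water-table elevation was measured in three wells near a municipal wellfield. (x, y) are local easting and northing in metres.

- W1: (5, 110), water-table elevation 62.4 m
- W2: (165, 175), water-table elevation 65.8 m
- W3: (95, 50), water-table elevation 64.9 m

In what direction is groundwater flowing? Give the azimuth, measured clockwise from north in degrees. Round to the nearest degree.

Taking W1 as reference: W2−W1 = (160, 65, +3.4); W3−W1 = (90, -60, +2.5).
Determinant of the coordinate differences = 160·(-60) − 90·65 = -15450.
∂h/∂x = [(+3.4)·(-60) − (+2.5)·65] / -15450 = +0.02372
∂h/∂y = [160·(+2.5) − 90·(+3.4)] / -15450 = -0.006084
Flow direction (−∇h) has components (-0.02372 E, +0.006084 N).
Azimuth = atan2(E, N) = atan2(-0.02372, +0.006084) = 284.4° ≈ 284°.

284°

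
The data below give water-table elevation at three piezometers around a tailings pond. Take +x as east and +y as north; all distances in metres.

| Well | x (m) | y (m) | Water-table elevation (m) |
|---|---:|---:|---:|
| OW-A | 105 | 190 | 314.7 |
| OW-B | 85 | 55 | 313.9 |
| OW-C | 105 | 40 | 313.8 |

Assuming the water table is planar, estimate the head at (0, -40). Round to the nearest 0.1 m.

Differences from OW-A: to OW-B (Δx, Δy, Δh) = (-20, -135, -0.8); to OW-C = (0, -150, -0.9).
Solve a·Δx + b·Δy = Δh: det = (-20)·(-150) − 0·(-135) = 3000.
∂h/∂x = [(-0.8)·(-150) − (-0.9)·(-135)] / 3000 = -0.0005000
∂h/∂y = [(-20)·(-0.9) − 0·(-0.8)] / 3000 = +0.006000
h(0, -40) = 314.7 + (-0.0005000)·(-105) + (+0.006000)·(-230) = 314.7 +0.052 -1.380 = 313.372 m.

313.4 m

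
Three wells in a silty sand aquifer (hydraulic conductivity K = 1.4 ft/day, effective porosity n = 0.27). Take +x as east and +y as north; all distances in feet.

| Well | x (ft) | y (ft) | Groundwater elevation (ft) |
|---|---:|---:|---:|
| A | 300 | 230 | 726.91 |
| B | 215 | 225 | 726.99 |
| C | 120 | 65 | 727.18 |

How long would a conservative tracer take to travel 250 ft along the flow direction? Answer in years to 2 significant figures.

With h = a·x + b·y + c and A as origin, the differences give:
  (-85)·a + (-5)·b = +0.08
  (-180)·a + (-165)·b = +0.27
Eliminate b (×(-165) and ×(-5), subtract): 13125·a = -11.850 → a = ∂h/∂x = -0.0009029
Back-substitute: b = ∂h/∂y = -0.0006514.
|∇h| = √(-0.0009029² + -0.0006514²) = 0.001113
Seepage velocity v = K·i/n = 1.4 × 0.001113 / 0.27 = 0.005771 ft/day.
t = 250 / 0.005771 = 4.332e+04 days = 119 years.

120 years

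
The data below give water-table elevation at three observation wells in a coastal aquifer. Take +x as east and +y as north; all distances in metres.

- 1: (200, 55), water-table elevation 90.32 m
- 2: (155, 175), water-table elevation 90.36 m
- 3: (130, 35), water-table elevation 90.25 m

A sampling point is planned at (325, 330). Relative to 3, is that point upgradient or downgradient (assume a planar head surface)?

Differences from 1: to 2 (Δx, Δy, Δh) = (-45, 120, +0.04); to 3 = (-70, -20, -0.07).
Determinant of the coordinate differences = (-45)·(-20) − (-70)·120 = 9300.
∂h/∂x = [(+0.04)·(-20) − (-0.07)·120] / 9300 = +0.0008172
∂h/∂y = [(-45)·(-0.07) − (-70)·(+0.04)] / 9300 = +0.0006398
Head at (325, 330) = 90.32 + (+0.0008172)·(125) + (+0.0006398)·(275) = 90.60 m.
That is higher than the 90.25 m at 3, so the point is upgradient.

upgradient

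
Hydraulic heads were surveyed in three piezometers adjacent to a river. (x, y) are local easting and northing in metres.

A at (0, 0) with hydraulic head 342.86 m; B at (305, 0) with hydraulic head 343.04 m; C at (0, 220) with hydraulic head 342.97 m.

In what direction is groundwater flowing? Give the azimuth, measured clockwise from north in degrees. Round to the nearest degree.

230°

∂h/∂x = (343.04 − 342.86) / (305 − 0) = +0.0005902
∂h/∂y = (342.97 − 342.86) / (220 − 0) = +0.0005000
Flow direction (−∇h) has components (-0.0005902 E, -0.0005000 N).
Azimuth = atan2(E, N) = atan2(-0.0005902, -0.0005000) = 229.7° ≈ 230°.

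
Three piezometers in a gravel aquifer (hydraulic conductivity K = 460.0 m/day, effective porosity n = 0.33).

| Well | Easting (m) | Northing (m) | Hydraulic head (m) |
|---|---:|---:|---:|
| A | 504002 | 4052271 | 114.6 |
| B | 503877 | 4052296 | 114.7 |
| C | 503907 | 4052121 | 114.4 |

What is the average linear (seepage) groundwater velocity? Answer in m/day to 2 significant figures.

2.4 m/day

With h = a·x + b·y + c and A as origin, the differences give:
  (-125)·a + 25·b = +0.1
  (-95)·a + (-150)·b = -0.2
Eliminate b (×(-150) and ×25, subtract): 21125·a = -10.00 → a = ∂h/∂x = -0.0004734
Back-substitute: b = ∂h/∂y = +0.001633.
|∇h| = √(-0.0004734² + 0.001633²) = 0.0017
Seepage velocity v = K·i/n = 460.0 × 0.0017 / 0.33 = 2.37 m/day.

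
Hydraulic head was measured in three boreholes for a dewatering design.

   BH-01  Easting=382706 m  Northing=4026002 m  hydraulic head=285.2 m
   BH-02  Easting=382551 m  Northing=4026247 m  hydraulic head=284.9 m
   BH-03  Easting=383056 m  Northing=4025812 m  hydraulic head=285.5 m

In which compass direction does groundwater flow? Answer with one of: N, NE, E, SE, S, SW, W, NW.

With h = a·x + b·y + c and BH-01 as origin, the differences give:
  (-155)·a + 245·b = -0.3
  350·a + (-190)·b = +0.3
Eliminate b (×(-190) and ×245, subtract): -56300·a = -16.50 → a = ∂h/∂x = +0.0002931
Back-substitute: b = ∂h/∂y = -0.001039.
Flow = −∇h = (-0.0002931 east, +0.001039 north), which points north.

N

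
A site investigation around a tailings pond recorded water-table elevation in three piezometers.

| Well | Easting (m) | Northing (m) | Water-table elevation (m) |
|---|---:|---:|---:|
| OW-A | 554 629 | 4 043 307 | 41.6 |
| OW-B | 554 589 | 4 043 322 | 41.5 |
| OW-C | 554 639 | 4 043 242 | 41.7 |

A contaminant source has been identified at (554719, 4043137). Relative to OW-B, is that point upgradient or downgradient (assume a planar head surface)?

With h = a·x + b·y + c and OW-A as origin, the differences give:
  (-40)·a + 15·b = -0.1
  10·a + (-65)·b = +0.1
Eliminate b (×(-65) and ×15, subtract): 2450·a = 5.00 → a = ∂h/∂x = +0.002041
Back-substitute: b = ∂h/∂y = -0.001224.
Head at (554719, 4043137) = 41.6 + (+0.002041)·(90) + (-0.001224)·(-170) = 41.99 m.
That is higher than the 41.5 m at OW-B, so the point is upgradient.

upgradient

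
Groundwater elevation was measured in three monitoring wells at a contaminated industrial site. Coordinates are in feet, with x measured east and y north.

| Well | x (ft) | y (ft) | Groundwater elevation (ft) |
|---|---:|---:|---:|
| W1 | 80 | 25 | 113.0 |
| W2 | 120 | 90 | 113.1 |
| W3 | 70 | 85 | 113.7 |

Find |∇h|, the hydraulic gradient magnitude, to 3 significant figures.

Taking W1 as reference: W2−W1 = (40, 65, +0.1); W3−W1 = (-10, 60, +0.7).
Determinant of the coordinate differences = 40·60 − (-10)·65 = 3050.
∂h/∂x = [(+0.1)·60 − (+0.7)·65] / 3050 = -0.01295
∂h/∂y = [40·(+0.7) − (-10)·(+0.1)] / 3050 = +0.009508
|∇h| = √(-0.01295² + 0.009508²) = 0.01607

0.0161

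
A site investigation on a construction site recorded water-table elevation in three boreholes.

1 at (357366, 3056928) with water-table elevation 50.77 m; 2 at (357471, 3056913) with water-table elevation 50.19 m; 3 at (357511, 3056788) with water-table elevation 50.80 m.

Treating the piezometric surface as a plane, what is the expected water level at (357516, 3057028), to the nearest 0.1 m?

49.1 m

With h = a·x + b·y + c and 1 as origin, the differences give:
  105·a + (-15)·b = -0.58
  145·a + (-140)·b = +0.03
Eliminate b (×(-140) and ×(-15), subtract): -12525·a = 81.650 → a = ∂h/∂x = -0.006519
Back-substitute: b = ∂h/∂y = -0.006966.
h(357516, 3057028) = 50.77 + (-0.006519)·(150) + (-0.006966)·(100) = 50.77 -0.978 -0.697 = 49.096 m.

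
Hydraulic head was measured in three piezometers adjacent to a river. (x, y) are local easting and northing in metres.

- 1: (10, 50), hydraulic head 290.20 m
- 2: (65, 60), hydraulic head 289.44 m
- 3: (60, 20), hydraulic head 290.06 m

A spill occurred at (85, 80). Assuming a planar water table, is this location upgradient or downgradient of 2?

downgradient

With h = a·x + b·y + c and 1 as origin, the differences give:
  55·a + 10·b = -0.76
  50·a + (-30)·b = -0.14
Eliminate b (×(-30) and ×10, subtract): -2150·a = 24.200 → a = ∂h/∂x = -0.01126
Back-substitute: b = ∂h/∂y = -0.01409.
Head at (85, 80) = 290.20 + (-0.01126)·(75) + (-0.01409)·(30) = 288.93 m.
That is lower than the 289.44 m at 2, so the point is downgradient.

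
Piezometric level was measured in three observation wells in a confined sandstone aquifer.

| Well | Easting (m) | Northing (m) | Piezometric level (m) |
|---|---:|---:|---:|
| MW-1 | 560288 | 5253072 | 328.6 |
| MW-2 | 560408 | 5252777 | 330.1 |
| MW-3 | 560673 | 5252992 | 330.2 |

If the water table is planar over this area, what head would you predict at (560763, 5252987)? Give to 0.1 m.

With h = a·x + b·y + c and MW-1 as origin, the differences give:
  120·a + (-295)·b = +1.5
  385·a + (-80)·b = +1.6
Eliminate b (×(-80) and ×(-295), subtract): 103975·a = 352.00 → a = ∂h/∂x = +0.003385
Back-substitute: b = ∂h/∂y = -0.003708.
h(560763, 5252987) = 328.6 + (+0.003385)·(475) + (-0.003708)·(-85) = 328.6 +1.608 +0.315 = 330.523 m.

330.5 m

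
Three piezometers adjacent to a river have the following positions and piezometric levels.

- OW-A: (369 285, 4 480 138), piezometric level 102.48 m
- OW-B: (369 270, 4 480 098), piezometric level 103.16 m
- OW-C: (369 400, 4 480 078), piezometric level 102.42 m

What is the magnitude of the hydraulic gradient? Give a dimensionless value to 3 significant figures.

Differences from OW-A: to OW-B (Δx, Δy, Δh) = (-15, -40, +0.68); to OW-C = (115, -60, -0.06).
Solve a·Δx + b·Δy = Δh: det = (-15)·(-60) − 115·(-40) = 5500.
∂h/∂x = [(+0.68)·(-60) − (-0.06)·(-40)] / 5500 = -0.007855
∂h/∂y = [(-15)·(-0.06) − 115·(+0.68)] / 5500 = -0.01405
|∇h| = √(-0.007855² + -0.01405²) = 0.0161

0.0161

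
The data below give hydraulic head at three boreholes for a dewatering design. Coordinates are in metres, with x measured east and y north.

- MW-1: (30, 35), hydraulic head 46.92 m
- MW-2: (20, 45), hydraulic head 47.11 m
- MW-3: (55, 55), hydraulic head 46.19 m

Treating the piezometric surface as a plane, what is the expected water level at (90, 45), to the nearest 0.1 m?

45.4 m

With h = a·x + b·y + c and MW-1 as origin, the differences give:
  (-10)·a + 10·b = +0.19
  25·a + 20·b = -0.73
Eliminate b (×20 and ×10, subtract): -450·a = 11.100 → a = ∂h/∂x = -0.02467
Back-substitute: b = ∂h/∂y = -0.005667.
h(90, 45) = 46.92 + (-0.02467)·(60) + (-0.005667)·(10) = 46.92 -1.480 -0.057 = 45.383 m.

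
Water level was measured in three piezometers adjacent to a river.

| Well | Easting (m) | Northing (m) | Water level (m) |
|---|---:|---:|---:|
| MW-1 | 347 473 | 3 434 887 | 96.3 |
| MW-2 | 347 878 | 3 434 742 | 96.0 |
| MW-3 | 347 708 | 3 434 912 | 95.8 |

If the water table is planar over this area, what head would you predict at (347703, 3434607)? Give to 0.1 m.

96.7 m

Three-point gradient (reference MW-1): Δ to MW-2 = (405, -145, -0.3), Δ to MW-3 = (235, 25, -0.5).
∂h/∂x = -0.001810, ∂h/∂y = -0.002986 (det = 44200).
h(347703, 3434607) = 96.3 + (-0.001810)·(230) + (-0.002986)·(-280) = 96.3 -0.416 +0.836 = 96.720 m.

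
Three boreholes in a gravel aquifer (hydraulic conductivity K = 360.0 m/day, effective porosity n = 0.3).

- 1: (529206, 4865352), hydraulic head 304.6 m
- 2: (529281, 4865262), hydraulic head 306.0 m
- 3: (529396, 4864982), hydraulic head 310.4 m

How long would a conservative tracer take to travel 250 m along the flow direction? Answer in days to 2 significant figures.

13 days

With h = a·x + b·y + c and 1 as origin, the differences give:
  75·a + (-90)·b = +1.4
  190·a + (-370)·b = +5.8
Eliminate b (×(-370) and ×(-90), subtract): -10650·a = 4.00 → a = ∂h/∂x = -0.0003756
Back-substitute: b = ∂h/∂y = -0.01587.
|∇h| = √(-0.0003756² + -0.01587²) = 0.01587
Seepage velocity v = K·i/n = 360.0 × 0.01587 / 0.3 = 19.04 m/day.
t = 250 / 19.04 = 13.13 days.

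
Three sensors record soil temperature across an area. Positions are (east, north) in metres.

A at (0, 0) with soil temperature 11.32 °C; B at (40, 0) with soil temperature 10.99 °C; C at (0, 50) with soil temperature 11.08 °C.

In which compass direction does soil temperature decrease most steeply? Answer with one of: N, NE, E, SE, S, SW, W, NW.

NE

∂T/∂x = (10.99 − 11.32) / (40 − 0) = -0.008250
∂T/∂y = (11.08 − 11.32) / (50 − 0) = -0.004800
Steepest decrease is along −∇f = (+0.008250 E, +0.004800 N) → northeast.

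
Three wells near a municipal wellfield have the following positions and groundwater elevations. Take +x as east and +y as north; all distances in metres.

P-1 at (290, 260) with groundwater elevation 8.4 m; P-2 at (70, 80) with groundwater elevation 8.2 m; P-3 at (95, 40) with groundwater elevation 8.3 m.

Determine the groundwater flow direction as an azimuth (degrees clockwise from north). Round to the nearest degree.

With h = a·x + b·y + c and P-1 as origin, the differences give:
  (-220)·a + (-180)·b = -0.2
  (-195)·a + (-220)·b = -0.1
Eliminate b (×(-220) and ×(-180), subtract): 13300·a = 26.00 → a = ∂h/∂x = +0.001955
Back-substitute: b = ∂h/∂y = -0.001278.
Flow direction (−∇h) has components (-0.001955 E, +0.001278 N).
Azimuth = atan2(E, N) = atan2(-0.001955, +0.001278) = 303.2° ≈ 303°.

303°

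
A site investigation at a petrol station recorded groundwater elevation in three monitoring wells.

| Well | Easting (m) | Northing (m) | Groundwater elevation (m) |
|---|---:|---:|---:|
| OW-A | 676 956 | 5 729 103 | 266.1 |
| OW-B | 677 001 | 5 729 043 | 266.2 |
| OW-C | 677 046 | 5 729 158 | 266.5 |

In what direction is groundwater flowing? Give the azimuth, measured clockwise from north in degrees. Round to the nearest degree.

253°

Differences from OW-A: to OW-B (Δx, Δy, Δh) = (45, -60, +0.1); to OW-C = (90, 55, +0.4).
Solve a·Δx + b·Δy = Δh: det = 45·55 − 90·(-60) = 7875.
∂h/∂x = [(+0.1)·55 − (+0.4)·(-60)] / 7875 = +0.003746
∂h/∂y = [45·(+0.4) − 90·(+0.1)] / 7875 = +0.001143
Flow direction (−∇h) has components (-0.003746 E, -0.001143 N).
Azimuth = atan2(E, N) = atan2(-0.003746, -0.001143) = 253.0° ≈ 253°.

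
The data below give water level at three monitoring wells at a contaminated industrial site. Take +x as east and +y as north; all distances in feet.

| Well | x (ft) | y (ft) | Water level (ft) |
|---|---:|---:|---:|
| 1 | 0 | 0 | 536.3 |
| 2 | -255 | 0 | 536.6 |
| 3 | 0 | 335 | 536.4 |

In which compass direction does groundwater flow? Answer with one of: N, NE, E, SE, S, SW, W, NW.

∂h/∂x = (536.6 − 536.3) / (-255 − 0) = -0.001176
∂h/∂y = (536.4 − 536.3) / (335 − 0) = +0.0002985
Flow = −∇h = (+0.001176 east, -0.0002985 north), which points east.

E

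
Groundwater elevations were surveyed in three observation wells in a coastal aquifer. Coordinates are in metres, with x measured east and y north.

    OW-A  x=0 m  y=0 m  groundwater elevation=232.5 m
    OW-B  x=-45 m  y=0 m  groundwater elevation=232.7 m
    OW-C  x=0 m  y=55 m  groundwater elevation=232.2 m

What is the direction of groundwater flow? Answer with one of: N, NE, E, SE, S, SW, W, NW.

NE

∂h/∂x = (232.7 − 232.5) / (-45 − 0) = -0.004444
∂h/∂y = (232.2 − 232.5) / (55 − 0) = -0.005455
Flow = −∇h = (+0.004444 east, +0.005455 north), which points northeast.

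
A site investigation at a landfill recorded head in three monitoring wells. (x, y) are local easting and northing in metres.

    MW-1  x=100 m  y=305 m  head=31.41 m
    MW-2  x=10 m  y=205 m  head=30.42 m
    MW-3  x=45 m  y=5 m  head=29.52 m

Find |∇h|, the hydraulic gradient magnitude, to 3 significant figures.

0.00736

Three-point gradient (reference MW-1): Δ to MW-2 = (-90, -100, -0.99), Δ to MW-3 = (-55, -300, -1.89).
∂h/∂x = +0.005023, ∂h/∂y = +0.005379 (det = 21500).
|∇h| = √(0.005023² + 0.005379²) = 0.00736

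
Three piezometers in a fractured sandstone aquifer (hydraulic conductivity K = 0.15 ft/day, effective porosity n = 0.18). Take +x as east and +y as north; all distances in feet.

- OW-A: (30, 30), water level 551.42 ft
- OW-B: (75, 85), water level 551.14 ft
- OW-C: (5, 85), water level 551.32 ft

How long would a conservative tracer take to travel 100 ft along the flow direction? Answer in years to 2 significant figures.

Differences from OW-A: to OW-B (Δx, Δy, Δh) = (45, 55, -0.28); to OW-C = (-25, 55, -0.10).
Solve a·Δx + b·Δy = Δh: det = 45·55 − (-25)·55 = 3850.
∂h/∂x = [(-0.28)·55 − (-0.10)·55] / 3850 = -0.002571
∂h/∂y = [45·(-0.10) − (-25)·(-0.28)] / 3850 = -0.002987
|∇h| = √(-0.002571² + -0.002987²) = 0.003941
Seepage velocity v = K·i/n = 0.15 × 0.003941 / 0.18 = 0.003284 ft/day.
t = 100 / 0.003284 = 3.045e+04 days = 83.4 years.

83 years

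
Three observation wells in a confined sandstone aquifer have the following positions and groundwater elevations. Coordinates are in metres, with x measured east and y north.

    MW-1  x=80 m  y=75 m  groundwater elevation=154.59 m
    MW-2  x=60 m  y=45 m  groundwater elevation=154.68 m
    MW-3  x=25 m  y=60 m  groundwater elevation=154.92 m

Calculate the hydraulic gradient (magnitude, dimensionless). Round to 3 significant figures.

Three-point gradient (reference MW-1): Δ to MW-2 = (-20, -30, +0.09), Δ to MW-3 = (-55, -15, +0.33).
∂h/∂x = -0.006333, ∂h/∂y = +0.001222 (det = -1350).
|∇h| = √(-0.006333² + 0.001222²) = 0.00645

0.00645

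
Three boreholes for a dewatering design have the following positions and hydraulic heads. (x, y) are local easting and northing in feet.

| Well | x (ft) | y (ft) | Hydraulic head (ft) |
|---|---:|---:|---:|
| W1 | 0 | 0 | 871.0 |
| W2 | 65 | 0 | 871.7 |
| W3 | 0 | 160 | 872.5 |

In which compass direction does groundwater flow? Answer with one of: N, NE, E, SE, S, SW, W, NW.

SW

∂h/∂x = (871.7 − 871.0) / (65 − 0) = +0.01077
∂h/∂y = (872.5 − 871.0) / (160 − 0) = +0.009375
Flow = −∇h = (-0.01077 east, -0.009375 north), which points southwest.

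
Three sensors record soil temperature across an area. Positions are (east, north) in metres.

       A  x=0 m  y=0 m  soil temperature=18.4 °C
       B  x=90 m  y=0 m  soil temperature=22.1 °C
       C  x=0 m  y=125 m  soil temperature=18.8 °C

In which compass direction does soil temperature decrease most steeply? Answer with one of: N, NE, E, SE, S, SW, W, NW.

W

∂T/∂x = (22.1 − 18.4) / (90 − 0) = +0.04111
∂T/∂y = (18.8 − 18.4) / (125 − 0) = +0.003200
Steepest decrease is along −∇f = (-0.04111 E, -0.003200 N) → west.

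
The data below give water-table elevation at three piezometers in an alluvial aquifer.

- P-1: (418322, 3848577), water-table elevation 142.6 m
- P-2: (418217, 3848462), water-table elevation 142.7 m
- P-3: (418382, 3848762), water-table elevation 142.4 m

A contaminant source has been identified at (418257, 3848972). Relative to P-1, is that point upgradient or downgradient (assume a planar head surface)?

Taking P-1 as reference: P-2−P-1 = (-105, -115, +0.1); P-3−P-1 = (60, 185, -0.2).
Solve a·Δx + b·Δy = Δh: det = (-105)·185 − 60·(-115) = -12525.
∂h/∂x = [(+0.1)·185 − (-0.2)·(-115)] / -12525 = +0.0003593
∂h/∂y = [(-105)·(-0.2) − 60·(+0.1)] / -12525 = -0.001198
Head at (418257, 3848972) = 142.6 + (+0.0003593)·(-65) + (-0.001198)·(395) = 142.10 m.
That is lower than the 142.6 m at P-1, so the point is downgradient.

downgradient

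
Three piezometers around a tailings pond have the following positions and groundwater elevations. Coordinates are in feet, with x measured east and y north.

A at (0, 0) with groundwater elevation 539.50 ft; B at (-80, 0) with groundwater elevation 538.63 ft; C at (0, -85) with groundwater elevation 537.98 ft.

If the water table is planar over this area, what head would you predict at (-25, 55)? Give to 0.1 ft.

∂h/∂x = (538.63 − 539.50) / (-80 − 0) = +0.01088
∂h/∂y = (537.98 − 539.50) / (-85 − 0) = +0.01788
h(-25, 55) = 539.50 + (+0.01088)·(-25) + (+0.01788)·(55) = 539.50 -0.272 +0.984 = 540.212 ft.

540.2 ft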